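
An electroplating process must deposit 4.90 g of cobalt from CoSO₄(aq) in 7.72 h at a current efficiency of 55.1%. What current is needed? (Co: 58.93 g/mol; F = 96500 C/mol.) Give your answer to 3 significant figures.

1.05 A

n(Co) = 4.90 / 58.93 = 0.08315 mol
Co²⁺ + 2e⁻ → Co, so n(e⁻) = 2 × 0.08315 = 0.1663 mol
Q = 0.1663 × 96500 / 0.551 = 29130 C
I = Q / t = 29130 / 27792 s = 1.05 A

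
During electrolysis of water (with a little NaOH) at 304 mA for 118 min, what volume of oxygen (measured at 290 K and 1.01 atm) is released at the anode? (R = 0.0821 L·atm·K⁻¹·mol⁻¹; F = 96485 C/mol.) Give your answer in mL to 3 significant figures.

131 mL

Q = 0.304 A × 7080 s = 2152 C
n(e⁻) = Q/F = 2152/96485 = 0.02230 mol
2H₂O → O₂ + 4H⁺ + 4e⁻, so n(O₂) = 0.02230 / 4 = 0.005575 mol
V = nRT/P = 0.005575 × 0.0821 × 290 / 1.01 = 0.1314 L
= 131 mL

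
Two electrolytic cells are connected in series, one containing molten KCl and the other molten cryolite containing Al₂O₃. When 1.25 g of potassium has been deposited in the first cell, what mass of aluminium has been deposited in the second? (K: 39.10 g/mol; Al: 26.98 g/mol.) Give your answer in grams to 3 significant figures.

0.288 g

n(K) = 1.25 / 39.10 = 0.03197 mol
K⁺ + e⁻ → K, so n(e⁻) = 0.03197 mol
Since the cells are in series, n(e⁻) in the Al cell is also 0.03197 mol.
Al³⁺ + 3e⁻ → Al, so n(Al) = 0.03197 / 3 = 0.01066 mol
m(Al) = 0.01066 × 26.98 = 0.288 g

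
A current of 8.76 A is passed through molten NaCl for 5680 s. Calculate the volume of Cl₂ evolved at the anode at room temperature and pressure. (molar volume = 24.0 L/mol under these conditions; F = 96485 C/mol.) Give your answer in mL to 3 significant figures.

Q = 8.76 A × 5680 s = 49760 C
n(e⁻) = 49760 / 96485 = 0.5157 mol
2Cl⁻ → Cl₂ + 2e⁻, so n(Cl₂) = 0.5157 / 2 = 0.2579 mol
V = 0.2579 × 24.0 = 6.190 L
= 6190 mL

6190 mL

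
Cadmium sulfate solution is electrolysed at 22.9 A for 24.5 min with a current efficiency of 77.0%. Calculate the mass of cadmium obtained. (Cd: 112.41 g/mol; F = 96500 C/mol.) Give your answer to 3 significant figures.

Q = 22.9 × 1470 = 33660 C
n(e⁻) = 33660 / 96500 = 0.3488 mol
Cd²⁺ + 2e⁻ → Cd, so theoretical m(Cd) = 0.1744 × 112.41 = 19.60 g
Actual mass = 77.0% × 19.60 = 15.1 g

15.1 g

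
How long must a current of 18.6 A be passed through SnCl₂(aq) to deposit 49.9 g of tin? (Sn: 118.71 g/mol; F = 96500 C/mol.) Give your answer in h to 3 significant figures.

n(Sn) = 49.9 / 118.71 = 0.4204 mol
Sn²⁺ + 2e⁻ → Sn, so n(e⁻) = 2 × 0.4204 = 0.8408 mol
Q = 0.8408 × 96500 = 81140 C
t = Q / I = 81140 / 18.6 = 4362 s = 1.21 h

1.21 h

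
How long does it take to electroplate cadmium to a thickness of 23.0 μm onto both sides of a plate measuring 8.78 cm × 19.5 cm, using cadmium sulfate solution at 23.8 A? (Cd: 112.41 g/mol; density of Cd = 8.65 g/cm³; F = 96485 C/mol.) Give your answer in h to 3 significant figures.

0.136 h

Plated area = 2 × 8.78 × 19.5 = 342.4 cm²
Volume = 342.4 × 23.0×10⁻⁴ cm = 0.7875 cm³
m(Cd) = 0.7875 × 8.65 = 6.812 g
n(Cd) = 6.812 / 112.41 = 0.06060 mol; n(e⁻) = 2 × 0.06060 = 0.1212 mol
Q = 0.1212 × 96485 = 11690 C
t = 11690 / 23.8 = 491.2 s = 0.136 h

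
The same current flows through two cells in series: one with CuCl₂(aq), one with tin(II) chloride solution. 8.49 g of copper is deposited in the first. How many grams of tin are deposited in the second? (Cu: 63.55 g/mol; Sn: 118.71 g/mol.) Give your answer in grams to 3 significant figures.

15.9 g

n(Cu) = 8.49 / 63.55 = 0.1336 mol
Cu²⁺ + 2e⁻ → Cu, so n(e⁻) = 2 × 0.1336 = 0.2672 mol
Same current for the same time ⇒ same n(e⁻) = 0.2672 mol in both cells.
Sn²⁺ + 2e⁻ → Sn, so n(Sn) = 0.2672 / 2 = 0.1336 mol
m(Sn) = 0.1336 × 118.71 = 15.9 g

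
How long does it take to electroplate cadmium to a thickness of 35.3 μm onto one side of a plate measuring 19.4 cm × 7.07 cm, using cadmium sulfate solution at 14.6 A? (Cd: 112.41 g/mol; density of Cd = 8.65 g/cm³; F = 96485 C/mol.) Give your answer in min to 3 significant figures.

Plated area = 19.4 × 7.07 = 137.2 cm²
Volume = 137.2 × 35.3×10⁻⁴ cm = 0.4843 cm³
m(Cd) = 0.4843 × 8.65 = 4.189 g
n(Cd) = 4.189 / 112.41 = 0.03727 mol; n(e⁻) = 2 × 0.03727 = 0.07454 mol
Q = 0.07454 × 96485 = 7192 C
t = 7192 / 14.6 = 492.6 s = 8.21 min

8.21 min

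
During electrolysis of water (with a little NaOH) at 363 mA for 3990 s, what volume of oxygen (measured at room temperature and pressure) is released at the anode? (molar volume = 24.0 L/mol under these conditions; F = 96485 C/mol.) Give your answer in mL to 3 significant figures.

90.1 mL

Q = 0.363 A × 3990 s = 1448 C
n(e⁻) = 1448 / 96485 = 0.01501 mol
2H₂O → O₂ + 4H⁺ + 4e⁻, so n(O₂) = 0.01501 / 4 = 0.003753 mol
V = 0.003753 × 24.0 = 0.09007 L
= 90.1 mL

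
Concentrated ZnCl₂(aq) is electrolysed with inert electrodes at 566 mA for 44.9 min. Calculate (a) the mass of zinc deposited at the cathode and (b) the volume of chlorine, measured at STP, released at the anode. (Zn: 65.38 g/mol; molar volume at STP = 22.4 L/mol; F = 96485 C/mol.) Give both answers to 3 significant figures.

Q = 0.566 × 2694 = 1525 C; n(e⁻) = 1525 / 96485 = 0.01581 mol
Cathode: Zn²⁺ + 2e⁻ → Zn → n(Zn) = 0.01581/2 = 0.007905 mol → 0.517 g
Anode: 2Cl⁻ → Cl₂ + 2e⁻ → n(Cl₂) = 0.01581/2 = 0.007905 mol → 0.177 L

0.517 g Zn; 0.177 L Cl₂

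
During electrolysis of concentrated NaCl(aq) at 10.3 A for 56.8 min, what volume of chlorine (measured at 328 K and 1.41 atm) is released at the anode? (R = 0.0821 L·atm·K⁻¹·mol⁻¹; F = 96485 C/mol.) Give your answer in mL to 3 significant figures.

3470 mL

Q = 10.3 A × 3408 s = 35100 C
n(e⁻) = Q/F = 35100/96485 = 0.3638 mol
2Cl⁻ → Cl₂ + 2e⁻, so n(Cl₂) = 0.3638 / 2 = 0.1819 mol
V = nRT/P = 0.1819 × 0.0821 × 328 / 1.41 = 3.474 L
= 3470 mL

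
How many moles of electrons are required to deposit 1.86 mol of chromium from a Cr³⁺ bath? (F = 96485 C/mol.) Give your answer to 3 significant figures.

5.58 mol

Cr³⁺ + 3e⁻ → Cr, so n(e⁻) = 3 × 1.86 = 5.580 mol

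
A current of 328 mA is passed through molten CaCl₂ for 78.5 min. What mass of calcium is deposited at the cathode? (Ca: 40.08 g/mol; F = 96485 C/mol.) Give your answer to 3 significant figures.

Charge passed = 0.328 × 4710 = 1545 C
n(e⁻) = Q/F = 1545/96485 = 0.01601 mol
Ca²⁺ + 2e⁻ → Ca, so n(Ca) = 0.01601 / 2 = 0.008005 mol
m = 0.008005 × 40.08 = 0.321 g

0.321 g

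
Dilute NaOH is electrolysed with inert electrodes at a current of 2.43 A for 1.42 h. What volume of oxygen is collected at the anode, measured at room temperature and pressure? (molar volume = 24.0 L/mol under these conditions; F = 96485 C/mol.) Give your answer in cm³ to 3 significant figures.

772 cm³

Charge passed = 2.43 × 5112 = 12420 C
Moles of electrons = 12420 / 96485 = 0.1287 mol
2H₂O → O₂ + 4H⁺ + 4e⁻, so n(O₂) = 0.1287 / 4 = 0.03218 mol
V = 0.03218 × 24.0 = 0.7723 L
= 772 cm³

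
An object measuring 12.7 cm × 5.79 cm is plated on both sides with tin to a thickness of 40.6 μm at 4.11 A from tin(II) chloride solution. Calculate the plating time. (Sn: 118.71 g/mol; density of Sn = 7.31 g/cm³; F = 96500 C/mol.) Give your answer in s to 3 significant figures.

1730 s

Plated area = 2 × 12.7 × 5.79 = 147.1 cm²
Volume = 147.1 × 40.6×10⁻⁴ cm = 0.5972 cm³
m(Sn) = 0.5972 × 7.31 = 4.366 g
n(Sn) = 4.366 / 118.71 = 0.03678 mol; n(e⁻) = 2 × 0.03678 = 0.07356 mol
Q = 0.07356 × 96500 = 7099 C
t = 7099 / 4.11 = 1727 s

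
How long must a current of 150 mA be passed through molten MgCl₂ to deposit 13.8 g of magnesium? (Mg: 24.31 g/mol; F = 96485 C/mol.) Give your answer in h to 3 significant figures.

n(Mg) = 13.8 / 24.31 = 0.5677 mol
Mg²⁺ + 2e⁻ → Mg, so n(e⁻) = 2 × 0.5677 = 1.135 mol
Q = 1.135 × 96485 = 1.095×10^5 C
t = Q / I = 1.095×10^5 / 0.150 = 7.300×10^5 s = 203 h

203 h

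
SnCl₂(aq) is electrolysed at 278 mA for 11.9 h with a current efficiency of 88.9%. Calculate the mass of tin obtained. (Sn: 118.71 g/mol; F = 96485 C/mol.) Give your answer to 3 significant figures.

Q = 0.278 × 42840 = 11910 C
n(e⁻) = 11910 / 96485 = 0.1234 mol
Sn²⁺ + 2e⁻ → Sn, so theoretical m(Sn) = 0.06170 × 118.71 = 7.324 g
Actual mass = 88.9% × 7.324 = 6.51 g

6.51 g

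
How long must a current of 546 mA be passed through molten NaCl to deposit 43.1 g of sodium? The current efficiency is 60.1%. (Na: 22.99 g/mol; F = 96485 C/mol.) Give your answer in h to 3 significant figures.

n(Na) = 43.1 / 22.99 = 1.875 mol
Na⁺ + e⁻ → Na, so n(e⁻) = 1.875 mol
Q = 1.875 × 96485 / 0.601 = 3.010×10^5 C
t = Q / I = 3.010×10^5 / 0.546 = 5.513×10^5 s = 153 h

153 h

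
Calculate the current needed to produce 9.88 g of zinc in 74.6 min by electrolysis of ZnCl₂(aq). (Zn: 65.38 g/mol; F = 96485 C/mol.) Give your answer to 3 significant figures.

n(Zn) = 9.88 / 65.38 = 0.1511 mol
Zn²⁺ + 2e⁻ → Zn, so n(e⁻) = 2 × 0.1511 = 0.3022 mol
Q = 0.3022 × 96485 = 29160 C
I = Q / t = 29160 / 4476 s = 6.51 A

6.51 A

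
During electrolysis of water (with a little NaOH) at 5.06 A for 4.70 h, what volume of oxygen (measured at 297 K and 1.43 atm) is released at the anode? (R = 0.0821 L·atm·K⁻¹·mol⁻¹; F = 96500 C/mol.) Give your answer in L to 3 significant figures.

Q = 5.06 A × 16920 s = 85620 C
n(e⁻) = Q/F = 85620/96500 = 0.8873 mol
2H₂O → O₂ + 4H⁺ + 4e⁻, so n(O₂) = 0.8873 / 4 = 0.2218 mol
V = nRT/P = 0.2218 × 0.0821 × 297 / 1.43 = 3.782 L

3.78 L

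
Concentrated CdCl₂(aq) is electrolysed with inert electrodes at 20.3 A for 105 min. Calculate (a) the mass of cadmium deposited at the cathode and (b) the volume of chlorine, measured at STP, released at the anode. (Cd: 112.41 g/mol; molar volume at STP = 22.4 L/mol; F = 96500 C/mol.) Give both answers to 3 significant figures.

Q = 20.3 × 6300 = 1.279×10^5 C; n(e⁻) = 1.279×10^5 / 96500 = 1.325 mol
Cathode: Cd²⁺ + 2e⁻ → Cd → n(Cd) = 1.325/2 = 0.6625 mol → 74.5 g
Anode: 2Cl⁻ → Cl₂ + 2e⁻ → n(Cl₂) = 1.325/2 = 0.6625 mol → 14.8 L

74.5 g Cd; 14.8 L Cl₂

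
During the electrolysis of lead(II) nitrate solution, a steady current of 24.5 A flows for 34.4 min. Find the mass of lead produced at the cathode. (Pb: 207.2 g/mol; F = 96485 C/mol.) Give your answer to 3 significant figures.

Q = It = 24.5 × 2064 = 50570 C
n(e⁻) = 50570 / 96485 = 0.5241 mol
Pb²⁺ + 2e⁻ → Pb, so n(Pb) = 0.5241 / 2 = 0.2621 mol
m = 0.2621 × 207.2 = 54.3 g

54.3 g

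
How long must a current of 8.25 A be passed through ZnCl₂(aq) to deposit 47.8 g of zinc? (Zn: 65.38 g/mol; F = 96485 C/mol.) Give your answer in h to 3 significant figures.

4.75 h

n(Zn) = 47.8 / 65.38 = 0.7311 mol
Zn²⁺ + 2e⁻ → Zn, so n(e⁻) = 2 × 0.7311 = 1.462 mol
Q = 1.462 × 96485 = 1.411×10^5 C
t = Q / I = 1.411×10^5 / 8.25 = 17100 s = 4.75 h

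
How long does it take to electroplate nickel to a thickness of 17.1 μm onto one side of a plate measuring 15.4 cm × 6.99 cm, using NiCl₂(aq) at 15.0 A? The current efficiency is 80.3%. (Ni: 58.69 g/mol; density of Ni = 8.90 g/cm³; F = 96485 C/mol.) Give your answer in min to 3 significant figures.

7.45 min

Plated area = 15.4 × 6.99 = 107.6 cm²
Volume = 107.6 × 17.1×10⁻⁴ cm = 0.1840 cm³
m(Ni) = 0.1840 × 8.90 = 1.638 g
n(Ni) = 1.638 / 58.69 = 0.02791 mol; n(e⁻) = 2 × 0.02791 = 0.05582 mol
Q = 0.05582 × 96485 / 0.803 = 6707 C
t = 6707 / 15.0 = 447.1 s = 7.45 min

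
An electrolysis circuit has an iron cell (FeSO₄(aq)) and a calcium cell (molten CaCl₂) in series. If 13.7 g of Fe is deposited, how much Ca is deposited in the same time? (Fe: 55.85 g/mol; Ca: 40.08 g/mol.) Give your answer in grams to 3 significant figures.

9.83 g

n(Fe) = 13.7 / 55.85 = 0.2453 mol
Fe²⁺ + 2e⁻ → Fe, so n(e⁻) = 2 × 0.2453 = 0.4906 mol
Since the cells are in series, n(e⁻) in the Ca cell is also 0.4906 mol.
Ca²⁺ + 2e⁻ → Ca, so n(Ca) = 0.4906 / 2 = 0.2453 mol
m(Ca) = 0.2453 × 40.08 = 9.83 g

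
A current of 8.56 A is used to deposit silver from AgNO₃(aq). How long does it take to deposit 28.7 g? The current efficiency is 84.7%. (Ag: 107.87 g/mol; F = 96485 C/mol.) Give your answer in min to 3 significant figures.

n(Ag) = 28.7 / 107.87 = 0.2661 mol
Ag⁺ + e⁻ → Ag, so n(e⁻) = 0.2661 mol
Q = 0.2661 × 96485 / 0.847 = 30310 C
t = Q / I = 30310 / 8.56 = 3541 s = 59.0 min

59.0 min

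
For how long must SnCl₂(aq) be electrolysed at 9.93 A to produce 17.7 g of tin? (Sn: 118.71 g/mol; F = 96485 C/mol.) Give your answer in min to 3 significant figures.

48.3 min

n(Sn) = 17.7 / 118.71 = 0.1491 mol
Sn²⁺ + 2e⁻ → Sn, so n(e⁻) = 2 × 0.1491 = 0.2982 mol
Q = 0.2982 × 96485 = 28770 C
t = Q / I = 28770 / 9.93 = 2897 s = 48.3 min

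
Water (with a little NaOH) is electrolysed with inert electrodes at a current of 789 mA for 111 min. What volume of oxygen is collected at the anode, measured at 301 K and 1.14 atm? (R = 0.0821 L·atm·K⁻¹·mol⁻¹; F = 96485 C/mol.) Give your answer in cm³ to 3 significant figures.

295 cm³

Q = 0.789 A × 6660 s = 5255 C
n(e⁻) = 5255 / 96485 = 0.05446 mol
2H₂O → O₂ + 4H⁺ + 4e⁻, so n(O₂) = 0.05446 / 4 = 0.01362 mol
V = nRT/P = 0.01362 × 0.0821 × 301 / 1.14 = 0.2952 L
= 295 cm³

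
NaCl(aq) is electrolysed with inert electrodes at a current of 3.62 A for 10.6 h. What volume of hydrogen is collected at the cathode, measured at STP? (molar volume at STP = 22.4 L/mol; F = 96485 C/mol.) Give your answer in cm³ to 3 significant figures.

Q = It = 3.62 × 38160 = 1.381×10^5 C
n(e⁻) = Q/F = 1.381×10^5/96485 = 1.431 mol
2H⁺ + 2e⁻ → H₂, so n(H₂) = 1.431 / 2 = 0.7155 mol
V = 0.7155 × 22.4 = 16.03 L
= 16000 cm³

16000 cm³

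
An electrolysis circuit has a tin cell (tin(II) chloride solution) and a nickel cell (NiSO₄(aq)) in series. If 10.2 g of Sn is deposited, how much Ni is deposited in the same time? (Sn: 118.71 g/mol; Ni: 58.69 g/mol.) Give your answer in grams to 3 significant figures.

n(Sn) = 10.2 / 118.71 = 0.08592 mol
Sn²⁺ + 2e⁻ → Sn, so n(e⁻) = 2 × 0.08592 = 0.1718 mol
In series, the same 0.1718 mol of electrons flows through the second cell.
Ni²⁺ + 2e⁻ → Ni, so n(Ni) = 0.1718 / 2 = 0.08590 mol
m(Ni) = 0.08590 × 58.69 = 5.04 g

5.04 g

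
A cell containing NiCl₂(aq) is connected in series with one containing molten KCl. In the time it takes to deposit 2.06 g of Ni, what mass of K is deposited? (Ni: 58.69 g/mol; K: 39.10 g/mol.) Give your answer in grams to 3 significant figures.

n(Ni) = 2.06 / 58.69 = 0.03510 mol
Ni²⁺ + 2e⁻ → Ni, so n(e⁻) = 2 × 0.03510 = 0.07020 mol
The cells are in series, so the same charge (and hence the same n(e⁻) = 0.07020 mol) passes through both.
K⁺ + e⁻ → K, so n(K) = 0.07020 mol
m(K) = 0.07020 × 39.10 = 2.74 g

2.74 g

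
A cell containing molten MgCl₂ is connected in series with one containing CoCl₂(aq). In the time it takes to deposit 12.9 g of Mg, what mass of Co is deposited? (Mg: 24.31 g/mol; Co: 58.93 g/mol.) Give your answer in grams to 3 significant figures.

n(Mg) = 12.9 / 24.31 = 0.5306 mol
Mg²⁺ + 2e⁻ → Mg, so n(e⁻) = 2 × 0.5306 = 1.061 mol
Since the cells are in series, n(e⁻) in the Co cell is also 1.061 mol.
Co²⁺ + 2e⁻ → Co, so n(Co) = 1.061 / 2 = 0.5305 mol
m(Co) = 0.5305 × 58.93 = 31.3 g

31.3 g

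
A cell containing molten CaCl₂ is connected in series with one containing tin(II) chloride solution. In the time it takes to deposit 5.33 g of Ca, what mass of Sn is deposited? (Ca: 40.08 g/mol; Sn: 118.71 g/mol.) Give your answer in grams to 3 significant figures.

n(Ca) = 5.33 / 40.08 = 0.1330 mol
Ca²⁺ + 2e⁻ → Ca, so n(e⁻) = 2 × 0.1330 = 0.2660 mol
In series, the same 0.2660 mol of electrons flows through the second cell.
Sn²⁺ + 2e⁻ → Sn, so n(Sn) = 0.2660 / 2 = 0.1330 mol
m(Sn) = 0.1330 × 118.71 = 15.8 g

15.8 g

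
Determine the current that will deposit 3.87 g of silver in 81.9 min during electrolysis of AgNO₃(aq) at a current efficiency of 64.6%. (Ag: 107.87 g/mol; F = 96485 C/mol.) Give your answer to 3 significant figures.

1.09 A

n(Ag) = 3.87 / 107.87 = 0.03588 mol
Ag⁺ + e⁻ → Ag, so n(e⁻) = 0.03588 mol
Q = 0.03588 × 96485 / 0.646 = 5359 C
I = Q / t = 5359 / 4914 s = 1.09 A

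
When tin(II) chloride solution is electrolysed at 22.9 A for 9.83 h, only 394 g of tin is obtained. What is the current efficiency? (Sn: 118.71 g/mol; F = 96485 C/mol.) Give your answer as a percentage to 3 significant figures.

79.0%

Q = 22.9 × 35388 = 8.104×10^5 C
n(e⁻) = 8.104×10^5 / 96485 = 8.399 mol
Sn²⁺ + 2e⁻ → Sn, so theoretical n(Sn) = 4.200 mol → 498.6 g
Efficiency = 394 / 498.6 = 0.7902 = 79.0%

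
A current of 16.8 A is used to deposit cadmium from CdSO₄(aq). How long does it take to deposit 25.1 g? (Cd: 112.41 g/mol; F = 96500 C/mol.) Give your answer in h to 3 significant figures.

0.713 h

n(Cd) = 25.1 / 112.41 = 0.2233 mol
Cd²⁺ + 2e⁻ → Cd, so n(e⁻) = 2 × 0.2233 = 0.4466 mol
Q = 0.4466 × 96500 = 43100 C
t = Q / I = 43100 / 16.8 = 2565 s = 0.713 h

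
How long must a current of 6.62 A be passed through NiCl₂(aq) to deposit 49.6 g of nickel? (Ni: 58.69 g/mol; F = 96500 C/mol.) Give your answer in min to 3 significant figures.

411 min

n(Ni) = 49.6 / 58.69 = 0.8451 mol
Ni²⁺ + 2e⁻ → Ni, so n(e⁻) = 2 × 0.8451 = 1.690 mol
Q = 1.690 × 96500 = 1.631×10^5 C
t = Q / I = 1.631×10^5 / 6.62 = 24640 s = 411 min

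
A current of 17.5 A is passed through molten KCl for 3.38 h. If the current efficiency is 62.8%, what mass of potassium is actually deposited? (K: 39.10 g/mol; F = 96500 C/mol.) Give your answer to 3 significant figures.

54.2 g

Q = 17.5 × 12168 = 2.129×10^5 C
n(e⁻) = 2.129×10^5 / 96500 = 2.206 mol
K⁺ + e⁻ → K, so theoretical m(K) = 2.206 × 39.10 = 86.25 g
Actual mass = 62.8% × 86.25 = 54.2 g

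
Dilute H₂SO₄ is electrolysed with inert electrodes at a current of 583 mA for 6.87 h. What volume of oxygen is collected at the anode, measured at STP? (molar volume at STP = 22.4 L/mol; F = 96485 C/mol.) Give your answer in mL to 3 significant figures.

Charge passed = 0.583 × 24732 = 14420 C
Moles of electrons = 14420 / 96485 = 0.1495 mol
2H₂O → O₂ + 4H⁺ + 4e⁻, so n(O₂) = 0.1495 / 4 = 0.03738 mol
V = 0.03738 × 22.4 = 0.8373 L
= 837 mL

837 mL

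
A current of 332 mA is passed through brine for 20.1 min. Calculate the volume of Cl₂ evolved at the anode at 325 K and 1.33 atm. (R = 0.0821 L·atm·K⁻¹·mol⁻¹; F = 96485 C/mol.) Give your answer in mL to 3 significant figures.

41.6 mL

Charge passed = 0.332 × 1206 = 400.4 C
n(e⁻) = 400.4 / 96485 = 0.004150 mol
2Cl⁻ → Cl₂ + 2e⁻, so n(Cl₂) = 0.004150 / 2 = 0.002075 mol
V = nRT/P = 0.002075 × 0.0821 × 325 / 1.33 = 0.04163 L
= 41.6 mL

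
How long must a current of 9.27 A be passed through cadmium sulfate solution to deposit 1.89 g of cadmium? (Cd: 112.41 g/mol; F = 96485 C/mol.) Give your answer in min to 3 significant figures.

5.83 min

n(Cd) = 1.89 / 112.41 = 0.01681 mol
Cd²⁺ + 2e⁻ → Cd, so n(e⁻) = 2 × 0.01681 = 0.03362 mol
Q = 0.03362 × 96485 = 3244 C
t = Q / I = 3244 / 9.27 = 349.9 s = 5.83 min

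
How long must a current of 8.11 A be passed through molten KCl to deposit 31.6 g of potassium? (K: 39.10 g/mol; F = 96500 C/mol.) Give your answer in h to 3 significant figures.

2.67 h

n(K) = 31.6 / 39.10 = 0.8082 mol
K⁺ + e⁻ → K, so n(e⁻) = 0.8082 mol
Q = 0.8082 × 96500 = 77990 C
t = Q / I = 77990 / 8.11 = 9617 s = 2.67 h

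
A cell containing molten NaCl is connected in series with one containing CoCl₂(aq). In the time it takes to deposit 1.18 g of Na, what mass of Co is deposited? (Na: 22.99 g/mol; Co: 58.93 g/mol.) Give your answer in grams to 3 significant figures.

n(Na) = 1.18 / 22.99 = 0.05133 mol
Na⁺ + e⁻ → Na, so n(e⁻) = 0.05133 mol
The cells are in series, so the same charge (and hence the same n(e⁻) = 0.05133 mol) passes through both.
Co²⁺ + 2e⁻ → Co, so n(Co) = 0.05133 / 2 = 0.02567 mol
m(Co) = 0.02567 × 58.93 = 1.51 g

1.51 g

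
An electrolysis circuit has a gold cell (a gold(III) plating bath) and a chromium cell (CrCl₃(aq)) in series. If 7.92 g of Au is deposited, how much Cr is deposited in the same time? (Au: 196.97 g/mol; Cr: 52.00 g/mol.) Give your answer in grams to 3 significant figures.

n(Au) = 7.92 / 196.97 = 0.04021 mol
Au³⁺ + 3e⁻ → Au, so n(e⁻) = 3 × 0.04021 = 0.1206 mol
Since the cells are in series, n(e⁻) in the Cr cell is also 0.1206 mol.
Cr³⁺ + 3e⁻ → Cr, so n(Cr) = 0.1206 / 3 = 0.04020 mol
m(Cr) = 0.04020 × 52.00 = 2.09 g

2.09 g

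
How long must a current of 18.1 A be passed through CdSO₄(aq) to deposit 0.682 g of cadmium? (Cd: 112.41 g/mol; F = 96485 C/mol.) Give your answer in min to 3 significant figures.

n(Cd) = 0.682 / 112.41 = 0.006067 mol
Cd²⁺ + 2e⁻ → Cd, so n(e⁻) = 2 × 0.006067 = 0.01213 mol
Q = 0.01213 × 96485 = 1170 C
t = Q / I = 1170 / 18.1 = 64.64 s = 1.08 min

1.08 min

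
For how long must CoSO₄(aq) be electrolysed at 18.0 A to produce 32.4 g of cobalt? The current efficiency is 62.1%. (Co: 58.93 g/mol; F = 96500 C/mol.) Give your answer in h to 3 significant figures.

2.64 h

n(Co) = 32.4 / 58.93 = 0.5498 mol
Co²⁺ + 2e⁻ → Co, so n(e⁻) = 2 × 0.5498 = 1.100 mol
Q = 1.100 × 96500 / 0.621 = 1.709×10^5 C
t = Q / I = 1.709×10^5 / 18.0 = 9494 s = 2.64 h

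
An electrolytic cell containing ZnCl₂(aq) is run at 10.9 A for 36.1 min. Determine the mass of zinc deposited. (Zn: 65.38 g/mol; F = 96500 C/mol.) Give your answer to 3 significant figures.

Charge passed = 10.9 × 2166 = 23610 C
n(e⁻) = 23610 / 96500 = 0.2447 mol
Zn²⁺ + 2e⁻ → Zn, so n(Zn) = 0.2447 / 2 = 0.1224 mol
m = 0.1224 × 65.38 = 8.00 g

8.00 g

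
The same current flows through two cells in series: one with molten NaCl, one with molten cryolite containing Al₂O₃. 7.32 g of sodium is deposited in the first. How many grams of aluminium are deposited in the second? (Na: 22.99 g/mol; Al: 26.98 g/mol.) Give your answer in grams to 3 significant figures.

n(Na) = 7.32 / 22.99 = 0.3184 mol
Na⁺ + e⁻ → Na, so n(e⁻) = 0.3184 mol
Since the cells are in series, n(e⁻) in the Al cell is also 0.3184 mol.
Al³⁺ + 3e⁻ → Al, so n(Al) = 0.3184 / 3 = 0.1061 mol
m(Al) = 0.1061 × 26.98 = 2.86 g

2.86 g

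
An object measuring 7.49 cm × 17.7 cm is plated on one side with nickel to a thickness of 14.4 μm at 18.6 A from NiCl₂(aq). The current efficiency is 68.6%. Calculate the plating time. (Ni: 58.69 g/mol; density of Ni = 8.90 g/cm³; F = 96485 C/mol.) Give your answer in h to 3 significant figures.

0.122 h

Plated area = 7.49 × 17.7 = 132.6 cm²
Volume = 132.6 × 14.4×10⁻⁴ cm = 0.1909 cm³
m(Ni) = 0.1909 × 8.90 = 1.699 g
n(Ni) = 1.699 / 58.69 = 0.02895 mol; n(e⁻) = 2 × 0.02895 = 0.05790 mol
Q = 0.05790 × 96485 / 0.686 = 8144 C
t = 8144 / 18.6 = 437.8 s = 0.122 h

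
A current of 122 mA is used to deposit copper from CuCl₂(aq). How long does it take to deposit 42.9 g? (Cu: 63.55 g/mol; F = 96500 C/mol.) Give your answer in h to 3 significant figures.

297 h

n(Cu) = 42.9 / 63.55 = 0.6751 mol
Cu²⁺ + 2e⁻ → Cu, so n(e⁻) = 2 × 0.6751 = 1.350 mol
Q = 1.350 × 96500 = 1.303×10^5 C
t = Q / I = 1.303×10^5 / 0.122 = 1.068×10^6 s = 297 h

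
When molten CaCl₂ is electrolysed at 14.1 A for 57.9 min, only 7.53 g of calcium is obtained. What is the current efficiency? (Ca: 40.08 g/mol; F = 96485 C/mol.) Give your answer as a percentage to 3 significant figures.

Q = 14.1 × 3474 = 48980 C
n(e⁻) = 48980 / 96485 = 0.5076 mol
Ca²⁺ + 2e⁻ → Ca, so theoretical n(Ca) = 0.2538 mol → 10.17 g
Efficiency = 7.53 / 10.17 = 0.7404 = 74.0%

74.0%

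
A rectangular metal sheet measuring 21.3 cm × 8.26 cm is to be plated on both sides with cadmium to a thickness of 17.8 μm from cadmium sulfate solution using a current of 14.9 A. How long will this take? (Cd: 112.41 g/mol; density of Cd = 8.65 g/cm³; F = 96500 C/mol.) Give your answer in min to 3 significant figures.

10.4 min

Plated area = 2 × 21.3 × 8.26 = 351.9 cm²
Volume = 351.9 × 17.8×10⁻⁴ cm = 0.6264 cm³
m(Cd) = 0.6264 × 8.65 = 5.418 g
n(Cd) = 5.418 / 112.41 = 0.04820 mol; n(e⁻) = 2 × 0.04820 = 0.09640 mol
Q = 0.09640 × 96500 = 9303 C
t = 9303 / 14.9 = 624.4 s = 10.4 min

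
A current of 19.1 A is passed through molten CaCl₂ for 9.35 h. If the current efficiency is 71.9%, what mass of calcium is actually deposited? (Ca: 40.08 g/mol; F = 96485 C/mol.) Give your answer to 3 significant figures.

96.0 g

Q = 19.1 × 33660 = 6.429×10^5 C
n(e⁻) = 6.429×10^5 / 96485 = 6.663 mol
Ca²⁺ + 2e⁻ → Ca, so theoretical m(Ca) = 3.332 × 40.08 = 133.5 g
Actual mass = 71.9% × 133.5 = 96.0 g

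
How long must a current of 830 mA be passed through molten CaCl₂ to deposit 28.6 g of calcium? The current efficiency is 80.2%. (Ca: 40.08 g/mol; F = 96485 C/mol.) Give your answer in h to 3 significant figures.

57.5 h

n(Ca) = 28.6 / 40.08 = 0.7136 mol
Ca²⁺ + 2e⁻ → Ca, so n(e⁻) = 2 × 0.7136 = 1.427 mol
Q = 1.427 × 96485 / 0.802 = 1.717×10^5 C
t = Q / I = 1.717×10^5 / 0.830 = 2.069×10^5 s = 57.5 h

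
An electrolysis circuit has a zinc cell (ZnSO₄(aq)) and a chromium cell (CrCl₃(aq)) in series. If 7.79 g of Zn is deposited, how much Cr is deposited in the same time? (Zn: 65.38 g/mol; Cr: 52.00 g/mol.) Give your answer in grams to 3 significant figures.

n(Zn) = 7.79 / 65.38 = 0.1191 mol
Zn²⁺ + 2e⁻ → Zn, so n(e⁻) = 2 × 0.1191 = 0.2382 mol
Same current for the same time ⇒ same n(e⁻) = 0.2382 mol in both cells.
Cr³⁺ + 3e⁻ → Cr, so n(Cr) = 0.2382 / 3 = 0.07940 mol
m(Cr) = 0.07940 × 52.00 = 4.13 g

4.13 g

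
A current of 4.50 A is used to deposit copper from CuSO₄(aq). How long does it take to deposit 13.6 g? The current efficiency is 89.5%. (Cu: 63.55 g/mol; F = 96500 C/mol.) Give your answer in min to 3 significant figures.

n(Cu) = 13.6 / 63.55 = 0.2140 mol
Cu²⁺ + 2e⁻ → Cu, so n(e⁻) = 2 × 0.2140 = 0.4280 mol
Q = 0.4280 × 96500 / 0.895 = 46150 C
t = Q / I = 46150 / 4.50 = 10260 s = 171 min

171 min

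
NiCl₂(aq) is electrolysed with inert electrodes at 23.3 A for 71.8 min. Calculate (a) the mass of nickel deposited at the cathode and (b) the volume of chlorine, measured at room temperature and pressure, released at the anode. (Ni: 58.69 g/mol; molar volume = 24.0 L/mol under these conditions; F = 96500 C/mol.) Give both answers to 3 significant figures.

Q = 23.3 × 4308 = 1.004×10^5 C; n(e⁻) = 1.004×10^5 / 96500 = 1.040 mol
Cathode: Ni²⁺ + 2e⁻ → Ni → n(Ni) = 1.040/2 = 0.5200 mol → 30.5 g
Anode: 2Cl⁻ → Cl₂ + 2e⁻ → n(Cl₂) = 1.040/2 = 0.5200 mol → 12.5 L

30.5 g Ni; 12.5 L Cl₂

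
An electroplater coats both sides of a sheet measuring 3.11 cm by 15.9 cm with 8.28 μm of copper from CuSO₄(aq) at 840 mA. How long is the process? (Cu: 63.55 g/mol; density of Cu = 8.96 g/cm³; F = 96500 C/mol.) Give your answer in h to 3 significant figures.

Plated area = 2 × 3.11 × 15.9 = 98.90 cm²
Volume = 98.90 × 8.28×10⁻⁴ cm = 0.08189 cm³
m(Cu) = 0.08189 × 8.96 = 0.7337 g
n(Cu) = 0.7337 / 63.55 = 0.01155 mol; n(e⁻) = 2 × 0.01155 = 0.02310 mol
Q = 0.02310 × 96500 = 2229 C
t = 2229 / 0.840 = 2654 s = 0.737 h

0.737 h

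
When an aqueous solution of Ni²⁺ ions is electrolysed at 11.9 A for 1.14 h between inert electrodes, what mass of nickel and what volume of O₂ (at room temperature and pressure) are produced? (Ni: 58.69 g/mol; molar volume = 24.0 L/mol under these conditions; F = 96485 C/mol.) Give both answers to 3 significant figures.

Q = 11.9 × 4104 = 48840 C; n(e⁻) = 48840 / 96485 = 0.5062 mol
Cathode: Ni²⁺ + 2e⁻ → Ni → n(Ni) = 0.5062/2 = 0.2531 mol → 14.9 g
Anode: 2H₂O → O₂ + 4H⁺ + 4e⁻ → n(O₂) = 0.5062/4 = 0.1266 mol → 3.04 L

14.9 g Ni; 3.04 L O₂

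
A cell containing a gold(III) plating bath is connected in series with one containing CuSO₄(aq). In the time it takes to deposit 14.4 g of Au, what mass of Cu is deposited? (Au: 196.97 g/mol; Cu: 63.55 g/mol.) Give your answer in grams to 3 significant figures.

6.97 g

n(Au) = 14.4 / 196.97 = 0.07311 mol
Au³⁺ + 3e⁻ → Au, so n(e⁻) = 3 × 0.07311 = 0.2193 mol
Same current for the same time ⇒ same n(e⁻) = 0.2193 mol in both cells.
Cu²⁺ + 2e⁻ → Cu, so n(Cu) = 0.2193 / 2 = 0.1097 mol
m(Cu) = 0.1097 × 63.55 = 6.97 g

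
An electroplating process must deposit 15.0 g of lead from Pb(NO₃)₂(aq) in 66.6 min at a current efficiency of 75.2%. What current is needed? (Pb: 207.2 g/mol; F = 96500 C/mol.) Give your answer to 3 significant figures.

4.65 A

n(Pb) = 15.0 / 207.2 = 0.07239 mol
Pb²⁺ + 2e⁻ → Pb, so n(e⁻) = 2 × 0.07239 = 0.1448 mol
Q = 0.1448 × 96500 / 0.752 = 18580 C
I = Q / t = 18580 / 3996 s = 4.65 A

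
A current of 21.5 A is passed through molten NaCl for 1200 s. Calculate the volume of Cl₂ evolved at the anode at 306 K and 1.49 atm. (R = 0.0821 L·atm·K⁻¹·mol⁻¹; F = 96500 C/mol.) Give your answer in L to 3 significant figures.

2.25 L

Q = It = 21.5 × 1200 = 25800 C
n(e⁻) = Q/F = 25800/96500 = 0.2674 mol
2Cl⁻ → Cl₂ + 2e⁻, so n(Cl₂) = 0.2674 / 2 = 0.1337 mol
V = nRT/P = 0.1337 × 0.0821 × 306 / 1.49 = 2.254 L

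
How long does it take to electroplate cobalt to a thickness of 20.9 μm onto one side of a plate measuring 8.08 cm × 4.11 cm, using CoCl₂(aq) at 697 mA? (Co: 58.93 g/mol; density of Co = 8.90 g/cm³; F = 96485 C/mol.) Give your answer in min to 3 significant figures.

48.4 min

Plated area = 8.08 × 4.11 = 33.21 cm²
Volume = 33.21 × 20.9×10⁻⁴ cm = 0.06941 cm³
m(Co) = 0.06941 × 8.90 = 0.6177 g
n(Co) = 0.6177 / 58.93 = 0.01048 mol; n(e⁻) = 2 × 0.01048 = 0.02096 mol
Q = 0.02096 × 96485 = 2022 C
t = 2022 / 0.697 = 2901 s = 48.4 min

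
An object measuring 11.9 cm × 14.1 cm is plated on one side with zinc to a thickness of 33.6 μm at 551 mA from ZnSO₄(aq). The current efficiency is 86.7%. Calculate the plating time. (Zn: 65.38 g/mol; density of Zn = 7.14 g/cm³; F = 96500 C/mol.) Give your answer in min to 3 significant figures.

415 min

Plated area = 11.9 × 14.1 = 167.8 cm²
Volume = 167.8 × 33.6×10⁻⁴ cm = 0.5638 cm³
m(Zn) = 0.5638 × 7.14 = 4.026 g
n(Zn) = 4.026 / 65.38 = 0.06158 mol; n(e⁻) = 2 × 0.06158 = 0.1232 mol
Q = 0.1232 × 96500 / 0.867 = 13710 C
t = 13710 / 0.551 = 24880 s = 415 min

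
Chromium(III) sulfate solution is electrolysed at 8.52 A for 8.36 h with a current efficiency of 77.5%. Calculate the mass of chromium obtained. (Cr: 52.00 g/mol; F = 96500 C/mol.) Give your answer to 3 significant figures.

35.7 g

Q = 8.52 × 30096 = 2.564×10^5 C
n(e⁻) = 2.564×10^5 / 96500 = 2.657 mol
Cr³⁺ + 3e⁻ → Cr, so theoretical m(Cr) = 0.8857 × 52.00 = 46.06 g
Actual mass = 77.5% × 46.06 = 35.7 g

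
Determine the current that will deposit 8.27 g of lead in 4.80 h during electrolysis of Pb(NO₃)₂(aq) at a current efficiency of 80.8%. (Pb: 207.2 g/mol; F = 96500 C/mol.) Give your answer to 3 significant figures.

0.552 A

n(Pb) = 8.27 / 207.2 = 0.03991 mol
Pb²⁺ + 2e⁻ → Pb, so n(e⁻) = 2 × 0.03991 = 0.07982 mol
Q = 0.07982 × 96500 / 0.808 = 9533 C
I = Q / t = 9533 / 17280 s = 0.552 A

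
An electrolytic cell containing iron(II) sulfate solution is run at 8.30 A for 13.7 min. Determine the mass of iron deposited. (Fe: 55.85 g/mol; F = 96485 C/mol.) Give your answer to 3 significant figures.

Q = 8.30 A × 822 s = 6823 C
n(e⁻) = Q/F = 6823/96485 = 0.07072 mol
Fe²⁺ + 2e⁻ → Fe, so n(Fe) = 0.07072 / 2 = 0.03536 mol
m = 0.03536 × 55.85 = 1.97 g

1.97 g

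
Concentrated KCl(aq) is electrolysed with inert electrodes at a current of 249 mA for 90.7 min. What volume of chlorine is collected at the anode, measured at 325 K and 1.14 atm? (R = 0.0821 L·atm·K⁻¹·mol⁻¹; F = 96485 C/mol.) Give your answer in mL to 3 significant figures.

Q = It = 0.249 × 5442 = 1355 C
n(e⁻) = 1355 / 96485 = 0.01404 mol
2Cl⁻ → Cl₂ + 2e⁻, so n(Cl₂) = 0.01404 / 2 = 0.007020 mol
V = nRT/P = 0.007020 × 0.0821 × 325 / 1.14 = 0.1643 L
= 164 mL

164 mL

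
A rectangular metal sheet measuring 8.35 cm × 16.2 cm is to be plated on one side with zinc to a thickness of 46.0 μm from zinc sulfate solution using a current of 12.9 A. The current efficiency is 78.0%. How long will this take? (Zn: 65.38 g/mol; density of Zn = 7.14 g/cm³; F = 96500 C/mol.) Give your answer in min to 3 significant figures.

Plated area = 8.35 × 16.2 = 135.3 cm²
Volume = 135.3 × 46.0×10⁻⁴ cm = 0.6224 cm³
m(Zn) = 0.6224 × 7.14 = 4.444 g
n(Zn) = 4.444 / 65.38 = 0.06797 mol; n(e⁻) = 2 × 0.06797 = 0.1359 mol
Q = 0.1359 × 96500 / 0.780 = 16810 C
t = 16810 / 12.9 = 1303 s = 21.7 min

21.7 min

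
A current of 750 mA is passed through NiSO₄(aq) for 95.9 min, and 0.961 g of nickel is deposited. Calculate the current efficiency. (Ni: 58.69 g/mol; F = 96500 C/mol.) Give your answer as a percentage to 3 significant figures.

Q = 0.750 × 5754 = 4316 C
n(e⁻) = 4316 / 96500 = 0.04473 mol
Ni²⁺ + 2e⁻ → Ni, so theoretical n(Ni) = 0.02237 mol → 1.313 g
Efficiency = 0.961 / 1.313 = 0.7319 = 73.2%

73.2%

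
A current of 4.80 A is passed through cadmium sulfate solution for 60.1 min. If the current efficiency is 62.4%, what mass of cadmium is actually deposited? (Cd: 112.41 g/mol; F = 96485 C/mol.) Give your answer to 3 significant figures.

6.29 g

Q = 4.80 × 3606 = 17310 C
n(e⁻) = 17310 / 96485 = 0.1794 mol
Cd²⁺ + 2e⁻ → Cd, so theoretical m(Cd) = 0.08970 × 112.41 = 10.08 g
Actual mass = 62.4% × 10.08 = 6.29 g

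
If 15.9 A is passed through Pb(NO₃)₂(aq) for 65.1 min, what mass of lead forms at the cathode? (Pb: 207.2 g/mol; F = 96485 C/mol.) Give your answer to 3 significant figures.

Q = It = 15.9 × 3906 = 62110 C
Moles of electrons = 62110 / 96485 = 0.6437 mol
Pb²⁺ + 2e⁻ → Pb, so n(Pb) = 0.6437 / 2 = 0.3219 mol
m = 0.3219 × 207.2 = 66.7 g

66.7 g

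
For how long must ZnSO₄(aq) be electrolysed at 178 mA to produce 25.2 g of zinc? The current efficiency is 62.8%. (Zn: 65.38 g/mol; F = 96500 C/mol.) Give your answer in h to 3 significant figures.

185 h

n(Zn) = 25.2 / 65.38 = 0.3854 mol
Zn²⁺ + 2e⁻ → Zn, so n(e⁻) = 2 × 0.3854 = 0.7708 mol
Q = 0.7708 × 96500 / 0.628 = 1.184×10^5 C
t = Q / I = 1.184×10^5 / 0.178 = 6.652×10^5 s = 185 h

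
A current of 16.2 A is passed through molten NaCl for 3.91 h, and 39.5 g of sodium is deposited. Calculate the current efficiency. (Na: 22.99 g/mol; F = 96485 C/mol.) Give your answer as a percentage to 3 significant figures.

72.7%

Q = 16.2 × 14076 = 2.280×10^5 C
n(e⁻) = 2.280×10^5 / 96485 = 2.363 mol
Na⁺ + e⁻ → Na, so theoretical n(Na) = 2.363 mol → 54.33 g
Efficiency = 39.5 / 54.33 = 0.7270 = 72.7%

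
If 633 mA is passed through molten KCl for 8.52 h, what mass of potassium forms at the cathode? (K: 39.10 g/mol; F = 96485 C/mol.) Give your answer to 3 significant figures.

Q = It = 0.633 × 30672 = 19420 C
Moles of electrons = 19420 / 96485 = 0.2013 mol
K⁺ + e⁻ → K, so n(K) = 0.2013 mol
m = 0.2013 × 39.10 = 7.87 g

7.87 g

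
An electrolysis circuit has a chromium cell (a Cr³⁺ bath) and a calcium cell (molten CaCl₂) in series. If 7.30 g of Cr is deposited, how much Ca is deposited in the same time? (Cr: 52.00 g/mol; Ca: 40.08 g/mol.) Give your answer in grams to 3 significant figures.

8.44 g

n(Cr) = 7.30 / 52.00 = 0.1404 mol
Cr³⁺ + 3e⁻ → Cr, so n(e⁻) = 3 × 0.1404 = 0.4212 mol
In series, the same 0.4212 mol of electrons flows through the second cell.
Ca²⁺ + 2e⁻ → Ca, so n(Ca) = 0.4212 / 2 = 0.2106 mol
m(Ca) = 0.2106 × 40.08 = 8.44 g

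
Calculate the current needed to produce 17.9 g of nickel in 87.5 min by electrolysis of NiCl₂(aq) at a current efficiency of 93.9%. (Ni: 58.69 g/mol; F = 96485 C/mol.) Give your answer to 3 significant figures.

n(Ni) = 17.9 / 58.69 = 0.3050 mol
Ni²⁺ + 2e⁻ → Ni, so n(e⁻) = 2 × 0.3050 = 0.6100 mol
Q = 0.6100 × 96485 / 0.939 = 62680 C
I = Q / t = 62680 / 5250 s = 11.9 A

11.9 A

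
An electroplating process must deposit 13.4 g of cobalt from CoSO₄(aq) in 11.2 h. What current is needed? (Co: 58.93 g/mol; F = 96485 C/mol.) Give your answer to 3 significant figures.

1.09 A

n(Co) = 13.4 / 58.93 = 0.2274 mol
Co²⁺ + 2e⁻ → Co, so n(e⁻) = 2 × 0.2274 = 0.4548 mol
Q = 0.4548 × 96485 = 43880 C
I = Q / t = 43880 / 40320 s = 1.09 A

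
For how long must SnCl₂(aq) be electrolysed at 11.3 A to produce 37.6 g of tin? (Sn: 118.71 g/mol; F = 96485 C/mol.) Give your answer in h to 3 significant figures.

1.50 h

n(Sn) = 37.6 / 118.71 = 0.3167 mol
Sn²⁺ + 2e⁻ → Sn, so n(e⁻) = 2 × 0.3167 = 0.6334 mol
Q = 0.6334 × 96485 = 61110 C
t = Q / I = 61110 / 11.3 = 5408 s = 1.50 h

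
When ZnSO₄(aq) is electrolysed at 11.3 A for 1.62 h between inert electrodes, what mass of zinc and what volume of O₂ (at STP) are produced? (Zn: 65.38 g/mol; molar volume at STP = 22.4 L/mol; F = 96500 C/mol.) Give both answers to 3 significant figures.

Q = 11.3 × 5832 = 65900 C; n(e⁻) = 65900 / 96500 = 0.6829 mol
Cathode: Zn²⁺ + 2e⁻ → Zn → n(Zn) = 0.6829/2 = 0.3415 mol → 22.3 g
Anode: 2H₂O → O₂ + 4H⁺ + 4e⁻ → n(O₂) = 0.6829/4 = 0.1707 mol → 3.82 L

22.3 g Zn; 3.82 L O₂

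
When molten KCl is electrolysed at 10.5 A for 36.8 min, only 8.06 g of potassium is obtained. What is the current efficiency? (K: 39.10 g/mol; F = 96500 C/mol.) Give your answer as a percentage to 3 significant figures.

85.8%

Q = 10.5 × 2208 = 23180 C
n(e⁻) = 23180 / 96500 = 0.2402 mol
K⁺ + e⁻ → K, so theoretical n(K) = 0.2402 mol → 9.392 g
Efficiency = 8.06 / 9.392 = 0.8582 = 85.8%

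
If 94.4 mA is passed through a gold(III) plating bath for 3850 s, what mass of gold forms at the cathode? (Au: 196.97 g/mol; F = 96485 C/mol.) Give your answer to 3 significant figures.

0.247 g

Q = 0.0944 A × 3850 s = 363.4 C
n(e⁻) = 363.4 / 96485 = 0.003766 mol
Au³⁺ + 3e⁻ → Au, so n(Au) = 0.003766 / 3 = 0.001255 mol
m = 0.001255 × 196.97 = 0.247 g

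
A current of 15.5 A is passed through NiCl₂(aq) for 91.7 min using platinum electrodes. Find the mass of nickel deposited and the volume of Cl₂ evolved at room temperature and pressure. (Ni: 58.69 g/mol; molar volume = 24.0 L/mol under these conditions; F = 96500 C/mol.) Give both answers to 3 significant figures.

Q = 15.5 × 5502 = 85280 C; n(e⁻) = 85280 / 96500 = 0.8837 mol
Cathode: Ni²⁺ + 2e⁻ → Ni → n(Ni) = 0.8837/2 = 0.4419 mol → 25.9 g
Anode: 2Cl⁻ → Cl₂ + 2e⁻ → n(Cl₂) = 0.8837/2 = 0.4419 mol → 10.6 L

25.9 g Ni; 10.6 L Cl₂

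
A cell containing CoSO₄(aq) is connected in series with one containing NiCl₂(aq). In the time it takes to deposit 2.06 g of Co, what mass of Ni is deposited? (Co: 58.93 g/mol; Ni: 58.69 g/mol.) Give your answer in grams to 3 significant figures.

n(Co) = 2.06 / 58.93 = 0.03496 mol
Co²⁺ + 2e⁻ → Co, so n(e⁻) = 2 × 0.03496 = 0.06992 mol
Since the cells are in series, n(e⁻) in the Ni cell is also 0.06992 mol.
Ni²⁺ + 2e⁻ → Ni, so n(Ni) = 0.06992 / 2 = 0.03496 mol
m(Ni) = 0.03496 × 58.69 = 2.05 g

2.05 g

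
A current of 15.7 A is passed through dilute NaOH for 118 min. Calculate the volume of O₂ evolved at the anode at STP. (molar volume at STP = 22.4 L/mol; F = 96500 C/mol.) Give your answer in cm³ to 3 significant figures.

Q = It = 15.7 × 7080 = 1.112×10^5 C
Moles of electrons = 1.112×10^5 / 96500 = 1.152 mol
2H₂O → O₂ + 4H⁺ + 4e⁻, so n(O₂) = 1.152 / 4 = 0.2880 mol
V = 0.2880 × 22.4 = 6.451 L
= 6450 cm³

6450 cm³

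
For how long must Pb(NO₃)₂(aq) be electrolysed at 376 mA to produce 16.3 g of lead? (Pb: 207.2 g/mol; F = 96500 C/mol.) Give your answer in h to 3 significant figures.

n(Pb) = 16.3 / 207.2 = 0.07867 mol
Pb²⁺ + 2e⁻ → Pb, so n(e⁻) = 2 × 0.07867 = 0.1573 mol
Q = 0.1573 × 96500 = 15180 C
t = Q / I = 15180 / 0.376 = 40370 s = 11.2 h

11.2 h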